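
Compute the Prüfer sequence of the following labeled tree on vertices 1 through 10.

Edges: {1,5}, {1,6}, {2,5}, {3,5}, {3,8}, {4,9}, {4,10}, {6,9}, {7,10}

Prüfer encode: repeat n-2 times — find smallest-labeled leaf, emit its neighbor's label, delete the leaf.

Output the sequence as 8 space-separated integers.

Answer: 5 10 3 5 1 6 9 4

Derivation:
Step 1: leaves = {2,7,8}. Remove smallest leaf 2, emit neighbor 5.
Step 2: leaves = {7,8}. Remove smallest leaf 7, emit neighbor 10.
Step 3: leaves = {8,10}. Remove smallest leaf 8, emit neighbor 3.
Step 4: leaves = {3,10}. Remove smallest leaf 3, emit neighbor 5.
Step 5: leaves = {5,10}. Remove smallest leaf 5, emit neighbor 1.
Step 6: leaves = {1,10}. Remove smallest leaf 1, emit neighbor 6.
Step 7: leaves = {6,10}. Remove smallest leaf 6, emit neighbor 9.
Step 8: leaves = {9,10}. Remove smallest leaf 9, emit neighbor 4.
Done: 2 vertices remain (4, 10). Sequence = [5 10 3 5 1 6 9 4]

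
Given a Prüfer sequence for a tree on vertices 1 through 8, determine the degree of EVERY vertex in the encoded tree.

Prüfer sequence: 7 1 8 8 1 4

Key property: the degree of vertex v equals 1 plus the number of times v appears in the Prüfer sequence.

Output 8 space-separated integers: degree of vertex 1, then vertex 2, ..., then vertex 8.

Answer: 3 1 1 2 1 1 2 3

Derivation:
p_1 = 7: count[7] becomes 1
p_2 = 1: count[1] becomes 1
p_3 = 8: count[8] becomes 1
p_4 = 8: count[8] becomes 2
p_5 = 1: count[1] becomes 2
p_6 = 4: count[4] becomes 1
Degrees (1 + count): deg[1]=1+2=3, deg[2]=1+0=1, deg[3]=1+0=1, deg[4]=1+1=2, deg[5]=1+0=1, deg[6]=1+0=1, deg[7]=1+1=2, deg[8]=1+2=3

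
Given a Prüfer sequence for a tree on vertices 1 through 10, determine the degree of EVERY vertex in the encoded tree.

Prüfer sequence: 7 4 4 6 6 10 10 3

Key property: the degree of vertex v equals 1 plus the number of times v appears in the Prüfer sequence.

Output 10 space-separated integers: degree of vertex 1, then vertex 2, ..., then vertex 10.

Answer: 1 1 2 3 1 3 2 1 1 3

Derivation:
p_1 = 7: count[7] becomes 1
p_2 = 4: count[4] becomes 1
p_3 = 4: count[4] becomes 2
p_4 = 6: count[6] becomes 1
p_5 = 6: count[6] becomes 2
p_6 = 10: count[10] becomes 1
p_7 = 10: count[10] becomes 2
p_8 = 3: count[3] becomes 1
Degrees (1 + count): deg[1]=1+0=1, deg[2]=1+0=1, deg[3]=1+1=2, deg[4]=1+2=3, deg[5]=1+0=1, deg[6]=1+2=3, deg[7]=1+1=2, deg[8]=1+0=1, deg[9]=1+0=1, deg[10]=1+2=3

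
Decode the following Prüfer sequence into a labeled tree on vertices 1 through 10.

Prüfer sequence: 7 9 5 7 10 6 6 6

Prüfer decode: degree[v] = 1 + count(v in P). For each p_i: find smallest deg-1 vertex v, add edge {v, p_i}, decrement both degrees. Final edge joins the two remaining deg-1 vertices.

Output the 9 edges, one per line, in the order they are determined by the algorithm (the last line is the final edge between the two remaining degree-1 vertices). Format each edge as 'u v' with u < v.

Initial degrees: {1:1, 2:1, 3:1, 4:1, 5:2, 6:4, 7:3, 8:1, 9:2, 10:2}
Step 1: smallest deg-1 vertex = 1, p_1 = 7. Add edge {1,7}. Now deg[1]=0, deg[7]=2.
Step 2: smallest deg-1 vertex = 2, p_2 = 9. Add edge {2,9}. Now deg[2]=0, deg[9]=1.
Step 3: smallest deg-1 vertex = 3, p_3 = 5. Add edge {3,5}. Now deg[3]=0, deg[5]=1.
Step 4: smallest deg-1 vertex = 4, p_4 = 7. Add edge {4,7}. Now deg[4]=0, deg[7]=1.
Step 5: smallest deg-1 vertex = 5, p_5 = 10. Add edge {5,10}. Now deg[5]=0, deg[10]=1.
Step 6: smallest deg-1 vertex = 7, p_6 = 6. Add edge {6,7}. Now deg[7]=0, deg[6]=3.
Step 7: smallest deg-1 vertex = 8, p_7 = 6. Add edge {6,8}. Now deg[8]=0, deg[6]=2.
Step 8: smallest deg-1 vertex = 9, p_8 = 6. Add edge {6,9}. Now deg[9]=0, deg[6]=1.
Final: two remaining deg-1 vertices are 6, 10. Add edge {6,10}.

Answer: 1 7
2 9
3 5
4 7
5 10
6 7
6 8
6 9
6 10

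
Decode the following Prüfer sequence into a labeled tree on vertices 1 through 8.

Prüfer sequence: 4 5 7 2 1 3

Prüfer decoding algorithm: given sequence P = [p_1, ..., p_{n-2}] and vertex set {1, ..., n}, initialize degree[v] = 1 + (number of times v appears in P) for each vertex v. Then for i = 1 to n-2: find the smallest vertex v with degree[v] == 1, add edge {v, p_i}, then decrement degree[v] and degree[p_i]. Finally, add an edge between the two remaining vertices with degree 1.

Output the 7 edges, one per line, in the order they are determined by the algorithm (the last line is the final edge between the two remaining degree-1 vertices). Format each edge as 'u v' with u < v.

Answer: 4 6
4 5
5 7
2 7
1 2
1 3
3 8

Derivation:
Initial degrees: {1:2, 2:2, 3:2, 4:2, 5:2, 6:1, 7:2, 8:1}
Step 1: smallest deg-1 vertex = 6, p_1 = 4. Add edge {4,6}. Now deg[6]=0, deg[4]=1.
Step 2: smallest deg-1 vertex = 4, p_2 = 5. Add edge {4,5}. Now deg[4]=0, deg[5]=1.
Step 3: smallest deg-1 vertex = 5, p_3 = 7. Add edge {5,7}. Now deg[5]=0, deg[7]=1.
Step 4: smallest deg-1 vertex = 7, p_4 = 2. Add edge {2,7}. Now deg[7]=0, deg[2]=1.
Step 5: smallest deg-1 vertex = 2, p_5 = 1. Add edge {1,2}. Now deg[2]=0, deg[1]=1.
Step 6: smallest deg-1 vertex = 1, p_6 = 3. Add edge {1,3}. Now deg[1]=0, deg[3]=1.
Final: two remaining deg-1 vertices are 3, 8. Add edge {3,8}.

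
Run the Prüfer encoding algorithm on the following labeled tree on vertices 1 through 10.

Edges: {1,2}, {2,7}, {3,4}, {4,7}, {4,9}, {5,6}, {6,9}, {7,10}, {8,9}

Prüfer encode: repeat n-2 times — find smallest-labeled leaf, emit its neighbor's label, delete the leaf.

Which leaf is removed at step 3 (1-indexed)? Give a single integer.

Step 1: current leaves = {1,3,5,8,10}. Remove leaf 1 (neighbor: 2).
Step 2: current leaves = {2,3,5,8,10}. Remove leaf 2 (neighbor: 7).
Step 3: current leaves = {3,5,8,10}. Remove leaf 3 (neighbor: 4).

Answer: 3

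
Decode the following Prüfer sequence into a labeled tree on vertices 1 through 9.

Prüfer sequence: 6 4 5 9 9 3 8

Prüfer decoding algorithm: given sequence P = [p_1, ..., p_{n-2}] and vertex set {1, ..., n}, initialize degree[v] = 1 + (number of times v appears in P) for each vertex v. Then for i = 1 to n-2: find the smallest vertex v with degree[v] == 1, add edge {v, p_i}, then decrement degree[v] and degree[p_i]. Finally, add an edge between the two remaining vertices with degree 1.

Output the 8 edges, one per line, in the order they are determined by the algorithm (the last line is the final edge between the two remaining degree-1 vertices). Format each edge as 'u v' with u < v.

Answer: 1 6
2 4
4 5
5 9
6 9
3 7
3 8
8 9

Derivation:
Initial degrees: {1:1, 2:1, 3:2, 4:2, 5:2, 6:2, 7:1, 8:2, 9:3}
Step 1: smallest deg-1 vertex = 1, p_1 = 6. Add edge {1,6}. Now deg[1]=0, deg[6]=1.
Step 2: smallest deg-1 vertex = 2, p_2 = 4. Add edge {2,4}. Now deg[2]=0, deg[4]=1.
Step 3: smallest deg-1 vertex = 4, p_3 = 5. Add edge {4,5}. Now deg[4]=0, deg[5]=1.
Step 4: smallest deg-1 vertex = 5, p_4 = 9. Add edge {5,9}. Now deg[5]=0, deg[9]=2.
Step 5: smallest deg-1 vertex = 6, p_5 = 9. Add edge {6,9}. Now deg[6]=0, deg[9]=1.
Step 6: smallest deg-1 vertex = 7, p_6 = 3. Add edge {3,7}. Now deg[7]=0, deg[3]=1.
Step 7: smallest deg-1 vertex = 3, p_7 = 8. Add edge {3,8}. Now deg[3]=0, deg[8]=1.
Final: two remaining deg-1 vertices are 8, 9. Add edge {8,9}.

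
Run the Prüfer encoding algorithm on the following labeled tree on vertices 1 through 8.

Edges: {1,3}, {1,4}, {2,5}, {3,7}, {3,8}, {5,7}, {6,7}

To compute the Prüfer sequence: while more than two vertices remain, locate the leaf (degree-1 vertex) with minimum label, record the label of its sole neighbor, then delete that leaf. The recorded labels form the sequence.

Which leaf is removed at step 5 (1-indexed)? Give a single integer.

Step 1: current leaves = {2,4,6,8}. Remove leaf 2 (neighbor: 5).
Step 2: current leaves = {4,5,6,8}. Remove leaf 4 (neighbor: 1).
Step 3: current leaves = {1,5,6,8}. Remove leaf 1 (neighbor: 3).
Step 4: current leaves = {5,6,8}. Remove leaf 5 (neighbor: 7).
Step 5: current leaves = {6,8}. Remove leaf 6 (neighbor: 7).

Answer: 6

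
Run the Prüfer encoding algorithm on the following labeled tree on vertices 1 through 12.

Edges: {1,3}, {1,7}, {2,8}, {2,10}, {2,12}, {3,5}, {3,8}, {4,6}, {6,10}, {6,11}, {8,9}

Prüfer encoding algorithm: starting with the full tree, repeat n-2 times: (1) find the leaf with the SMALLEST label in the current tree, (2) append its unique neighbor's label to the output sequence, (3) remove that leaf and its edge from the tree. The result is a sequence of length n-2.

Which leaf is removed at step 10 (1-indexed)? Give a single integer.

Step 1: current leaves = {4,5,7,9,11,12}. Remove leaf 4 (neighbor: 6).
Step 2: current leaves = {5,7,9,11,12}. Remove leaf 5 (neighbor: 3).
Step 3: current leaves = {7,9,11,12}. Remove leaf 7 (neighbor: 1).
Step 4: current leaves = {1,9,11,12}. Remove leaf 1 (neighbor: 3).
Step 5: current leaves = {3,9,11,12}. Remove leaf 3 (neighbor: 8).
Step 6: current leaves = {9,11,12}. Remove leaf 9 (neighbor: 8).
Step 7: current leaves = {8,11,12}. Remove leaf 8 (neighbor: 2).
Step 8: current leaves = {11,12}. Remove leaf 11 (neighbor: 6).
Step 9: current leaves = {6,12}. Remove leaf 6 (neighbor: 10).
Step 10: current leaves = {10,12}. Remove leaf 10 (neighbor: 2).

Answer: 10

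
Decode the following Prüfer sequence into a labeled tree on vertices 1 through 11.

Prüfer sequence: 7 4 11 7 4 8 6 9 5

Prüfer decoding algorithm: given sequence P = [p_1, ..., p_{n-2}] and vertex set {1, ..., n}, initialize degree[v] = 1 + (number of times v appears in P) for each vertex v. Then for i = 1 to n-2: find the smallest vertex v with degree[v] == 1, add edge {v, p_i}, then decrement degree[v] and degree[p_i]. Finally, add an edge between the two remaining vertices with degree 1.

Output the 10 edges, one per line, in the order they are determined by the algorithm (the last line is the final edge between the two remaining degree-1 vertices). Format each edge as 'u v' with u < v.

Answer: 1 7
2 4
3 11
7 10
4 7
4 8
6 8
6 9
5 9
5 11

Derivation:
Initial degrees: {1:1, 2:1, 3:1, 4:3, 5:2, 6:2, 7:3, 8:2, 9:2, 10:1, 11:2}
Step 1: smallest deg-1 vertex = 1, p_1 = 7. Add edge {1,7}. Now deg[1]=0, deg[7]=2.
Step 2: smallest deg-1 vertex = 2, p_2 = 4. Add edge {2,4}. Now deg[2]=0, deg[4]=2.
Step 3: smallest deg-1 vertex = 3, p_3 = 11. Add edge {3,11}. Now deg[3]=0, deg[11]=1.
Step 4: smallest deg-1 vertex = 10, p_4 = 7. Add edge {7,10}. Now deg[10]=0, deg[7]=1.
Step 5: smallest deg-1 vertex = 7, p_5 = 4. Add edge {4,7}. Now deg[7]=0, deg[4]=1.
Step 6: smallest deg-1 vertex = 4, p_6 = 8. Add edge {4,8}. Now deg[4]=0, deg[8]=1.
Step 7: smallest deg-1 vertex = 8, p_7 = 6. Add edge {6,8}. Now deg[8]=0, deg[6]=1.
Step 8: smallest deg-1 vertex = 6, p_8 = 9. Add edge {6,9}. Now deg[6]=0, deg[9]=1.
Step 9: smallest deg-1 vertex = 9, p_9 = 5. Add edge {5,9}. Now deg[9]=0, deg[5]=1.
Final: two remaining deg-1 vertices are 5, 11. Add edge {5,11}.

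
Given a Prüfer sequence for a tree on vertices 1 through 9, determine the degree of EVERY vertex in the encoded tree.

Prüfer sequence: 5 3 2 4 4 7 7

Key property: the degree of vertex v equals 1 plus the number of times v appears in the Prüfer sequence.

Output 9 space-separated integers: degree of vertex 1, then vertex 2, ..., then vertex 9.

p_1 = 5: count[5] becomes 1
p_2 = 3: count[3] becomes 1
p_3 = 2: count[2] becomes 1
p_4 = 4: count[4] becomes 1
p_5 = 4: count[4] becomes 2
p_6 = 7: count[7] becomes 1
p_7 = 7: count[7] becomes 2
Degrees (1 + count): deg[1]=1+0=1, deg[2]=1+1=2, deg[3]=1+1=2, deg[4]=1+2=3, deg[5]=1+1=2, deg[6]=1+0=1, deg[7]=1+2=3, deg[8]=1+0=1, deg[9]=1+0=1

Answer: 1 2 2 3 2 1 3 1 1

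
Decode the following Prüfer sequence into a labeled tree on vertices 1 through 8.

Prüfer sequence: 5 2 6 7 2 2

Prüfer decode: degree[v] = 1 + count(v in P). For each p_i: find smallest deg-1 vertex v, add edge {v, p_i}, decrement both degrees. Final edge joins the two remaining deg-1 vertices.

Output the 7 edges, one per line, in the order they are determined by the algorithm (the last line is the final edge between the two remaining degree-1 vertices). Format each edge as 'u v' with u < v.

Answer: 1 5
2 3
4 6
5 7
2 6
2 7
2 8

Derivation:
Initial degrees: {1:1, 2:4, 3:1, 4:1, 5:2, 6:2, 7:2, 8:1}
Step 1: smallest deg-1 vertex = 1, p_1 = 5. Add edge {1,5}. Now deg[1]=0, deg[5]=1.
Step 2: smallest deg-1 vertex = 3, p_2 = 2. Add edge {2,3}. Now deg[3]=0, deg[2]=3.
Step 3: smallest deg-1 vertex = 4, p_3 = 6. Add edge {4,6}. Now deg[4]=0, deg[6]=1.
Step 4: smallest deg-1 vertex = 5, p_4 = 7. Add edge {5,7}. Now deg[5]=0, deg[7]=1.
Step 5: smallest deg-1 vertex = 6, p_5 = 2. Add edge {2,6}. Now deg[6]=0, deg[2]=2.
Step 6: smallest deg-1 vertex = 7, p_6 = 2. Add edge {2,7}. Now deg[7]=0, deg[2]=1.
Final: two remaining deg-1 vertices are 2, 8. Add edge {2,8}.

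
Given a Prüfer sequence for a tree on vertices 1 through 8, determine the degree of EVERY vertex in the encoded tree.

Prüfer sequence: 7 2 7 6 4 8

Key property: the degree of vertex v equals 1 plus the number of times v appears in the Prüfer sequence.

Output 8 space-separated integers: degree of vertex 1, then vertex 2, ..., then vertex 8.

p_1 = 7: count[7] becomes 1
p_2 = 2: count[2] becomes 1
p_3 = 7: count[7] becomes 2
p_4 = 6: count[6] becomes 1
p_5 = 4: count[4] becomes 1
p_6 = 8: count[8] becomes 1
Degrees (1 + count): deg[1]=1+0=1, deg[2]=1+1=2, deg[3]=1+0=1, deg[4]=1+1=2, deg[5]=1+0=1, deg[6]=1+1=2, deg[7]=1+2=3, deg[8]=1+1=2

Answer: 1 2 1 2 1 2 3 2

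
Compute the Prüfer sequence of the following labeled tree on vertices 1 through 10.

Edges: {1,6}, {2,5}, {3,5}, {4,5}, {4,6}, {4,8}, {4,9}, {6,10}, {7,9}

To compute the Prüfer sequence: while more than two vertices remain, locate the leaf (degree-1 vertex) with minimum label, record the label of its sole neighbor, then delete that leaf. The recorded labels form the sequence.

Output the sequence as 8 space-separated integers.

Step 1: leaves = {1,2,3,7,8,10}. Remove smallest leaf 1, emit neighbor 6.
Step 2: leaves = {2,3,7,8,10}. Remove smallest leaf 2, emit neighbor 5.
Step 3: leaves = {3,7,8,10}. Remove smallest leaf 3, emit neighbor 5.
Step 4: leaves = {5,7,8,10}. Remove smallest leaf 5, emit neighbor 4.
Step 5: leaves = {7,8,10}. Remove smallest leaf 7, emit neighbor 9.
Step 6: leaves = {8,9,10}. Remove smallest leaf 8, emit neighbor 4.
Step 7: leaves = {9,10}. Remove smallest leaf 9, emit neighbor 4.
Step 8: leaves = {4,10}. Remove smallest leaf 4, emit neighbor 6.
Done: 2 vertices remain (6, 10). Sequence = [6 5 5 4 9 4 4 6]

Answer: 6 5 5 4 9 4 4 6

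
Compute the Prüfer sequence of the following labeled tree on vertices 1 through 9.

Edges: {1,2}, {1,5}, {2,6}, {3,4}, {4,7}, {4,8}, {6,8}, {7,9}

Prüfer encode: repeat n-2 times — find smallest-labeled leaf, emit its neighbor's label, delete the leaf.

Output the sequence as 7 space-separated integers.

Answer: 4 1 2 6 8 4 7

Derivation:
Step 1: leaves = {3,5,9}. Remove smallest leaf 3, emit neighbor 4.
Step 2: leaves = {5,9}. Remove smallest leaf 5, emit neighbor 1.
Step 3: leaves = {1,9}. Remove smallest leaf 1, emit neighbor 2.
Step 4: leaves = {2,9}. Remove smallest leaf 2, emit neighbor 6.
Step 5: leaves = {6,9}. Remove smallest leaf 6, emit neighbor 8.
Step 6: leaves = {8,9}. Remove smallest leaf 8, emit neighbor 4.
Step 7: leaves = {4,9}. Remove smallest leaf 4, emit neighbor 7.
Done: 2 vertices remain (7, 9). Sequence = [4 1 2 6 8 4 7]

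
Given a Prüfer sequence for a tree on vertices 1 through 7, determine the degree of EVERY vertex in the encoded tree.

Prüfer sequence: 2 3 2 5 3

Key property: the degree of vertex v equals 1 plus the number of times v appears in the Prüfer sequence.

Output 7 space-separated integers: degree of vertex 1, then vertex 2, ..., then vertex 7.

Answer: 1 3 3 1 2 1 1

Derivation:
p_1 = 2: count[2] becomes 1
p_2 = 3: count[3] becomes 1
p_3 = 2: count[2] becomes 2
p_4 = 5: count[5] becomes 1
p_5 = 3: count[3] becomes 2
Degrees (1 + count): deg[1]=1+0=1, deg[2]=1+2=3, deg[3]=1+2=3, deg[4]=1+0=1, deg[5]=1+1=2, deg[6]=1+0=1, deg[7]=1+0=1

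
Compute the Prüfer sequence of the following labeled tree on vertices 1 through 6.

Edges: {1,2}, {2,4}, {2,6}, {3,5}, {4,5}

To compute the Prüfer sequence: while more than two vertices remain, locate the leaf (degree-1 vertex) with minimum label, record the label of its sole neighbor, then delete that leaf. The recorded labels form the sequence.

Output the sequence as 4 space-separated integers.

Answer: 2 5 4 2

Derivation:
Step 1: leaves = {1,3,6}. Remove smallest leaf 1, emit neighbor 2.
Step 2: leaves = {3,6}. Remove smallest leaf 3, emit neighbor 5.
Step 3: leaves = {5,6}. Remove smallest leaf 5, emit neighbor 4.
Step 4: leaves = {4,6}. Remove smallest leaf 4, emit neighbor 2.
Done: 2 vertices remain (2, 6). Sequence = [2 5 4 2]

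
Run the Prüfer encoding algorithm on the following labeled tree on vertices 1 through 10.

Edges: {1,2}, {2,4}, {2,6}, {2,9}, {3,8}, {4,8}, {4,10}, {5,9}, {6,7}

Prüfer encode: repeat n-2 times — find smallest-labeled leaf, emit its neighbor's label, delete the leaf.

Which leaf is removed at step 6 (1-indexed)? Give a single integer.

Step 1: current leaves = {1,3,5,7,10}. Remove leaf 1 (neighbor: 2).
Step 2: current leaves = {3,5,7,10}. Remove leaf 3 (neighbor: 8).
Step 3: current leaves = {5,7,8,10}. Remove leaf 5 (neighbor: 9).
Step 4: current leaves = {7,8,9,10}. Remove leaf 7 (neighbor: 6).
Step 5: current leaves = {6,8,9,10}. Remove leaf 6 (neighbor: 2).
Step 6: current leaves = {8,9,10}. Remove leaf 8 (neighbor: 4).

Answer: 8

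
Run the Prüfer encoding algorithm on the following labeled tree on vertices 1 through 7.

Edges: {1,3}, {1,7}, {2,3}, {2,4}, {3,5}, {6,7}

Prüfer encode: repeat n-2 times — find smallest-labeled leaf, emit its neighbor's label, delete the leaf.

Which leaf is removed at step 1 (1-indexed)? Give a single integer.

Step 1: current leaves = {4,5,6}. Remove leaf 4 (neighbor: 2).

Answer: 4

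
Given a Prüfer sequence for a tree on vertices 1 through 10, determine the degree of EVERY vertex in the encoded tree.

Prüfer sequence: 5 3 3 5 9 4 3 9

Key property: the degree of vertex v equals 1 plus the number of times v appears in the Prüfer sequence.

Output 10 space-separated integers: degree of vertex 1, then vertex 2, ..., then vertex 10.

Answer: 1 1 4 2 3 1 1 1 3 1

Derivation:
p_1 = 5: count[5] becomes 1
p_2 = 3: count[3] becomes 1
p_3 = 3: count[3] becomes 2
p_4 = 5: count[5] becomes 2
p_5 = 9: count[9] becomes 1
p_6 = 4: count[4] becomes 1
p_7 = 3: count[3] becomes 3
p_8 = 9: count[9] becomes 2
Degrees (1 + count): deg[1]=1+0=1, deg[2]=1+0=1, deg[3]=1+3=4, deg[4]=1+1=2, deg[5]=1+2=3, deg[6]=1+0=1, deg[7]=1+0=1, deg[8]=1+0=1, deg[9]=1+2=3, deg[10]=1+0=1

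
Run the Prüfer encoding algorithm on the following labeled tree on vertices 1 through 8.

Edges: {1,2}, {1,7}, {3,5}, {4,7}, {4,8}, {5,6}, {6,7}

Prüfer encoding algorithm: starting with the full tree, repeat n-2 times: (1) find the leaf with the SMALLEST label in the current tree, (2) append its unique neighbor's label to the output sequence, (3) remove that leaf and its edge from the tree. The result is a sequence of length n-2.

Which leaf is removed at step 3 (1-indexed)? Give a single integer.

Answer: 3

Derivation:
Step 1: current leaves = {2,3,8}. Remove leaf 2 (neighbor: 1).
Step 2: current leaves = {1,3,8}. Remove leaf 1 (neighbor: 7).
Step 3: current leaves = {3,8}. Remove leaf 3 (neighbor: 5).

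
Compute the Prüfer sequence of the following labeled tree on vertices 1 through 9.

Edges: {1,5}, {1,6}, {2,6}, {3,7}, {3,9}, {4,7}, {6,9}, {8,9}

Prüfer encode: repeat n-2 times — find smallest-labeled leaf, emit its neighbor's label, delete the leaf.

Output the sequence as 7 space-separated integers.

Answer: 6 7 1 6 9 3 9

Derivation:
Step 1: leaves = {2,4,5,8}. Remove smallest leaf 2, emit neighbor 6.
Step 2: leaves = {4,5,8}. Remove smallest leaf 4, emit neighbor 7.
Step 3: leaves = {5,7,8}. Remove smallest leaf 5, emit neighbor 1.
Step 4: leaves = {1,7,8}. Remove smallest leaf 1, emit neighbor 6.
Step 5: leaves = {6,7,8}. Remove smallest leaf 6, emit neighbor 9.
Step 6: leaves = {7,8}. Remove smallest leaf 7, emit neighbor 3.
Step 7: leaves = {3,8}. Remove smallest leaf 3, emit neighbor 9.
Done: 2 vertices remain (8, 9). Sequence = [6 7 1 6 9 3 9]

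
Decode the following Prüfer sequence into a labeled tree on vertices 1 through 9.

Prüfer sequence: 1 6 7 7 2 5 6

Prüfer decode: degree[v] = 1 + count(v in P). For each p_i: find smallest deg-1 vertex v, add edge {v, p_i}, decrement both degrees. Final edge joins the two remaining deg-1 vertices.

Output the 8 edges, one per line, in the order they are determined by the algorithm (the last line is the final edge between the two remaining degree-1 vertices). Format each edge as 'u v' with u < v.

Initial degrees: {1:2, 2:2, 3:1, 4:1, 5:2, 6:3, 7:3, 8:1, 9:1}
Step 1: smallest deg-1 vertex = 3, p_1 = 1. Add edge {1,3}. Now deg[3]=0, deg[1]=1.
Step 2: smallest deg-1 vertex = 1, p_2 = 6. Add edge {1,6}. Now deg[1]=0, deg[6]=2.
Step 3: smallest deg-1 vertex = 4, p_3 = 7. Add edge {4,7}. Now deg[4]=0, deg[7]=2.
Step 4: smallest deg-1 vertex = 8, p_4 = 7. Add edge {7,8}. Now deg[8]=0, deg[7]=1.
Step 5: smallest deg-1 vertex = 7, p_5 = 2. Add edge {2,7}. Now deg[7]=0, deg[2]=1.
Step 6: smallest deg-1 vertex = 2, p_6 = 5. Add edge {2,5}. Now deg[2]=0, deg[5]=1.
Step 7: smallest deg-1 vertex = 5, p_7 = 6. Add edge {5,6}. Now deg[5]=0, deg[6]=1.
Final: two remaining deg-1 vertices are 6, 9. Add edge {6,9}.

Answer: 1 3
1 6
4 7
7 8
2 7
2 5
5 6
6 9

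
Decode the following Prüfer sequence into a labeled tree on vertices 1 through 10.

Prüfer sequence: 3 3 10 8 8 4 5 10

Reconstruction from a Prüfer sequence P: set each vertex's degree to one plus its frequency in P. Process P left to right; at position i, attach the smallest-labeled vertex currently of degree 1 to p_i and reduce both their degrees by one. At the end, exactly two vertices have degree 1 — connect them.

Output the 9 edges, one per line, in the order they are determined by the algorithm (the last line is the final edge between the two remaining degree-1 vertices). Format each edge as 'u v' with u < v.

Answer: 1 3
2 3
3 10
6 8
7 8
4 8
4 5
5 10
9 10

Derivation:
Initial degrees: {1:1, 2:1, 3:3, 4:2, 5:2, 6:1, 7:1, 8:3, 9:1, 10:3}
Step 1: smallest deg-1 vertex = 1, p_1 = 3. Add edge {1,3}. Now deg[1]=0, deg[3]=2.
Step 2: smallest deg-1 vertex = 2, p_2 = 3. Add edge {2,3}. Now deg[2]=0, deg[3]=1.
Step 3: smallest deg-1 vertex = 3, p_3 = 10. Add edge {3,10}. Now deg[3]=0, deg[10]=2.
Step 4: smallest deg-1 vertex = 6, p_4 = 8. Add edge {6,8}. Now deg[6]=0, deg[8]=2.
Step 5: smallest deg-1 vertex = 7, p_5 = 8. Add edge {7,8}. Now deg[7]=0, deg[8]=1.
Step 6: smallest deg-1 vertex = 8, p_6 = 4. Add edge {4,8}. Now deg[8]=0, deg[4]=1.
Step 7: smallest deg-1 vertex = 4, p_7 = 5. Add edge {4,5}. Now deg[4]=0, deg[5]=1.
Step 8: smallest deg-1 vertex = 5, p_8 = 10. Add edge {5,10}. Now deg[5]=0, deg[10]=1.
Final: two remaining deg-1 vertices are 9, 10. Add edge {9,10}.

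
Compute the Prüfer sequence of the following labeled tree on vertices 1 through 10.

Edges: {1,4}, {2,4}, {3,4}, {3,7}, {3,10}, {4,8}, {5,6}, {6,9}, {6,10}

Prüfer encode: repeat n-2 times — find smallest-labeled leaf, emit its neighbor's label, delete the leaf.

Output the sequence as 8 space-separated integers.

Answer: 4 4 6 3 4 3 10 6

Derivation:
Step 1: leaves = {1,2,5,7,8,9}. Remove smallest leaf 1, emit neighbor 4.
Step 2: leaves = {2,5,7,8,9}. Remove smallest leaf 2, emit neighbor 4.
Step 3: leaves = {5,7,8,9}. Remove smallest leaf 5, emit neighbor 6.
Step 4: leaves = {7,8,9}. Remove smallest leaf 7, emit neighbor 3.
Step 5: leaves = {8,9}. Remove smallest leaf 8, emit neighbor 4.
Step 6: leaves = {4,9}. Remove smallest leaf 4, emit neighbor 3.
Step 7: leaves = {3,9}. Remove smallest leaf 3, emit neighbor 10.
Step 8: leaves = {9,10}. Remove smallest leaf 9, emit neighbor 6.
Done: 2 vertices remain (6, 10). Sequence = [4 4 6 3 4 3 10 6]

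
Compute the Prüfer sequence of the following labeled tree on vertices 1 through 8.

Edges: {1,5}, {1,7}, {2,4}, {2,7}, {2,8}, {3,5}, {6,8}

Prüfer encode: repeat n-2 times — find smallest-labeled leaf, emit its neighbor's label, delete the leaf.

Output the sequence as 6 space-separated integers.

Answer: 5 2 1 7 8 2

Derivation:
Step 1: leaves = {3,4,6}. Remove smallest leaf 3, emit neighbor 5.
Step 2: leaves = {4,5,6}. Remove smallest leaf 4, emit neighbor 2.
Step 3: leaves = {5,6}. Remove smallest leaf 5, emit neighbor 1.
Step 4: leaves = {1,6}. Remove smallest leaf 1, emit neighbor 7.
Step 5: leaves = {6,7}. Remove smallest leaf 6, emit neighbor 8.
Step 6: leaves = {7,8}. Remove smallest leaf 7, emit neighbor 2.
Done: 2 vertices remain (2, 8). Sequence = [5 2 1 7 8 2]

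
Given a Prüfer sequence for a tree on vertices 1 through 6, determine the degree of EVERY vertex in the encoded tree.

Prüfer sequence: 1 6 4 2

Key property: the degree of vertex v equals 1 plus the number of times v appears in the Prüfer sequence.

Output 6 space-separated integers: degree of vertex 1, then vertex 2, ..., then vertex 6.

Answer: 2 2 1 2 1 2

Derivation:
p_1 = 1: count[1] becomes 1
p_2 = 6: count[6] becomes 1
p_3 = 4: count[4] becomes 1
p_4 = 2: count[2] becomes 1
Degrees (1 + count): deg[1]=1+1=2, deg[2]=1+1=2, deg[3]=1+0=1, deg[4]=1+1=2, deg[5]=1+0=1, deg[6]=1+1=2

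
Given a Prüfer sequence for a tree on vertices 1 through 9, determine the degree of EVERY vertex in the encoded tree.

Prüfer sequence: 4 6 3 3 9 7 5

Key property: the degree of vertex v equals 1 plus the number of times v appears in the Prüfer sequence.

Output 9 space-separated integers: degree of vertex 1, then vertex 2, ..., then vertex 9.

p_1 = 4: count[4] becomes 1
p_2 = 6: count[6] becomes 1
p_3 = 3: count[3] becomes 1
p_4 = 3: count[3] becomes 2
p_5 = 9: count[9] becomes 1
p_6 = 7: count[7] becomes 1
p_7 = 5: count[5] becomes 1
Degrees (1 + count): deg[1]=1+0=1, deg[2]=1+0=1, deg[3]=1+2=3, deg[4]=1+1=2, deg[5]=1+1=2, deg[6]=1+1=2, deg[7]=1+1=2, deg[8]=1+0=1, deg[9]=1+1=2

Answer: 1 1 3 2 2 2 2 1 2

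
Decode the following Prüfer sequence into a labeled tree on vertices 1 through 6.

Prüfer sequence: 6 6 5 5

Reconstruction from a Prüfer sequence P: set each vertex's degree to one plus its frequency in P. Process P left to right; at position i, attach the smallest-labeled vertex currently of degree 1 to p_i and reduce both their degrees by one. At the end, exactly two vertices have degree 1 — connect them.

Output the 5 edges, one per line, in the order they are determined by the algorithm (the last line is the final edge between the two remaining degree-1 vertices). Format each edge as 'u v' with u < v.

Initial degrees: {1:1, 2:1, 3:1, 4:1, 5:3, 6:3}
Step 1: smallest deg-1 vertex = 1, p_1 = 6. Add edge {1,6}. Now deg[1]=0, deg[6]=2.
Step 2: smallest deg-1 vertex = 2, p_2 = 6. Add edge {2,6}. Now deg[2]=0, deg[6]=1.
Step 3: smallest deg-1 vertex = 3, p_3 = 5. Add edge {3,5}. Now deg[3]=0, deg[5]=2.
Step 4: smallest deg-1 vertex = 4, p_4 = 5. Add edge {4,5}. Now deg[4]=0, deg[5]=1.
Final: two remaining deg-1 vertices are 5, 6. Add edge {5,6}.

Answer: 1 6
2 6
3 5
4 5
5 6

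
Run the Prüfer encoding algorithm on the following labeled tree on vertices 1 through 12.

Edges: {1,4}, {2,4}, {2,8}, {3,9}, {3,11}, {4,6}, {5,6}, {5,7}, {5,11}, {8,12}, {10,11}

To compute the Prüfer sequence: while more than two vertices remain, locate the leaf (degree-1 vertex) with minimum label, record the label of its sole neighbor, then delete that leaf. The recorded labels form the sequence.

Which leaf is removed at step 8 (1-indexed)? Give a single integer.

Step 1: current leaves = {1,7,9,10,12}. Remove leaf 1 (neighbor: 4).
Step 2: current leaves = {7,9,10,12}. Remove leaf 7 (neighbor: 5).
Step 3: current leaves = {9,10,12}. Remove leaf 9 (neighbor: 3).
Step 4: current leaves = {3,10,12}. Remove leaf 3 (neighbor: 11).
Step 5: current leaves = {10,12}. Remove leaf 10 (neighbor: 11).
Step 6: current leaves = {11,12}. Remove leaf 11 (neighbor: 5).
Step 7: current leaves = {5,12}. Remove leaf 5 (neighbor: 6).
Step 8: current leaves = {6,12}. Remove leaf 6 (neighbor: 4).

Answer: 6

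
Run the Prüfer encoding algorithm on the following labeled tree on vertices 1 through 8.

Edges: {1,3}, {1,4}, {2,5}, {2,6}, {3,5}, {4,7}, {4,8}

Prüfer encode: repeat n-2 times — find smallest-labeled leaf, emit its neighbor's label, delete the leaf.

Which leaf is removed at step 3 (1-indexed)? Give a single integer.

Answer: 5

Derivation:
Step 1: current leaves = {6,7,8}. Remove leaf 6 (neighbor: 2).
Step 2: current leaves = {2,7,8}. Remove leaf 2 (neighbor: 5).
Step 3: current leaves = {5,7,8}. Remove leaf 5 (neighbor: 3).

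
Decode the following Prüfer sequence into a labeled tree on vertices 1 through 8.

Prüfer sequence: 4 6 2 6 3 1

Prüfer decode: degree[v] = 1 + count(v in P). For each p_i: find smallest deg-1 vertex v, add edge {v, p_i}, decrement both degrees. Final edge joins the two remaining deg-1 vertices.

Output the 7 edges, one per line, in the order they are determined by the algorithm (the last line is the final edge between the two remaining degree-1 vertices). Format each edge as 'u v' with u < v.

Answer: 4 5
4 6
2 7
2 6
3 6
1 3
1 8

Derivation:
Initial degrees: {1:2, 2:2, 3:2, 4:2, 5:1, 6:3, 7:1, 8:1}
Step 1: smallest deg-1 vertex = 5, p_1 = 4. Add edge {4,5}. Now deg[5]=0, deg[4]=1.
Step 2: smallest deg-1 vertex = 4, p_2 = 6. Add edge {4,6}. Now deg[4]=0, deg[6]=2.
Step 3: smallest deg-1 vertex = 7, p_3 = 2. Add edge {2,7}. Now deg[7]=0, deg[2]=1.
Step 4: smallest deg-1 vertex = 2, p_4 = 6. Add edge {2,6}. Now deg[2]=0, deg[6]=1.
Step 5: smallest deg-1 vertex = 6, p_5 = 3. Add edge {3,6}. Now deg[6]=0, deg[3]=1.
Step 6: smallest deg-1 vertex = 3, p_6 = 1. Add edge {1,3}. Now deg[3]=0, deg[1]=1.
Final: two remaining deg-1 vertices are 1, 8. Add edge {1,8}.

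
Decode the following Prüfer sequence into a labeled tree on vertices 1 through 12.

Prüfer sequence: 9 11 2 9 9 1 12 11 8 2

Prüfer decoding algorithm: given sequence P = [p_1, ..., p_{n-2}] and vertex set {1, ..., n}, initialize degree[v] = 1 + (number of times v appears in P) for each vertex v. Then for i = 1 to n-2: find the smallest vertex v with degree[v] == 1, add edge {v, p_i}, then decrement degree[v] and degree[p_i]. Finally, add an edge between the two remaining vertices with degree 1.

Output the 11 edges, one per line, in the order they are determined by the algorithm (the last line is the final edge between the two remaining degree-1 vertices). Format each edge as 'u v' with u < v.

Answer: 3 9
4 11
2 5
6 9
7 9
1 9
1 12
10 11
8 11
2 8
2 12

Derivation:
Initial degrees: {1:2, 2:3, 3:1, 4:1, 5:1, 6:1, 7:1, 8:2, 9:4, 10:1, 11:3, 12:2}
Step 1: smallest deg-1 vertex = 3, p_1 = 9. Add edge {3,9}. Now deg[3]=0, deg[9]=3.
Step 2: smallest deg-1 vertex = 4, p_2 = 11. Add edge {4,11}. Now deg[4]=0, deg[11]=2.
Step 3: smallest deg-1 vertex = 5, p_3 = 2. Add edge {2,5}. Now deg[5]=0, deg[2]=2.
Step 4: smallest deg-1 vertex = 6, p_4 = 9. Add edge {6,9}. Now deg[6]=0, deg[9]=2.
Step 5: smallest deg-1 vertex = 7, p_5 = 9. Add edge {7,9}. Now deg[7]=0, deg[9]=1.
Step 6: smallest deg-1 vertex = 9, p_6 = 1. Add edge {1,9}. Now deg[9]=0, deg[1]=1.
Step 7: smallest deg-1 vertex = 1, p_7 = 12. Add edge {1,12}. Now deg[1]=0, deg[12]=1.
Step 8: smallest deg-1 vertex = 10, p_8 = 11. Add edge {10,11}. Now deg[10]=0, deg[11]=1.
Step 9: smallest deg-1 vertex = 11, p_9 = 8. Add edge {8,11}. Now deg[11]=0, deg[8]=1.
Step 10: smallest deg-1 vertex = 8, p_10 = 2. Add edge {2,8}. Now deg[8]=0, deg[2]=1.
Final: two remaining deg-1 vertices are 2, 12. Add edge {2,12}.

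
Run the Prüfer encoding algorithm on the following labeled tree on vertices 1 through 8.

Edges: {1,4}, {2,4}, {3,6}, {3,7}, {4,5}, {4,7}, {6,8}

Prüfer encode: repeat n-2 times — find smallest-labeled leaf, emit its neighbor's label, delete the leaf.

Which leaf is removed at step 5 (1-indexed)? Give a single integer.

Step 1: current leaves = {1,2,5,8}. Remove leaf 1 (neighbor: 4).
Step 2: current leaves = {2,5,8}. Remove leaf 2 (neighbor: 4).
Step 3: current leaves = {5,8}. Remove leaf 5 (neighbor: 4).
Step 4: current leaves = {4,8}. Remove leaf 4 (neighbor: 7).
Step 5: current leaves = {7,8}. Remove leaf 7 (neighbor: 3).

Answer: 7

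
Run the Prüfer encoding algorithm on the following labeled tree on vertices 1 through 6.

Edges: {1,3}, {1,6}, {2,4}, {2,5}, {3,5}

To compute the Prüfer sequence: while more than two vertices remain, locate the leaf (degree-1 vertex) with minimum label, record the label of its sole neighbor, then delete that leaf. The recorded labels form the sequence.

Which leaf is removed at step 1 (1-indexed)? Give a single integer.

Step 1: current leaves = {4,6}. Remove leaf 4 (neighbor: 2).

Answer: 4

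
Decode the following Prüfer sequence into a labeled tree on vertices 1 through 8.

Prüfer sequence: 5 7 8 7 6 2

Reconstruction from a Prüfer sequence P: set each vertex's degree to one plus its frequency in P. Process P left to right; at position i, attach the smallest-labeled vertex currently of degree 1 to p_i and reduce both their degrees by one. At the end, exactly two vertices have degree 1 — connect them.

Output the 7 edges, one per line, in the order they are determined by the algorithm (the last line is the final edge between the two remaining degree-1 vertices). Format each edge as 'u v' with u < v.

Answer: 1 5
3 7
4 8
5 7
6 7
2 6
2 8

Derivation:
Initial degrees: {1:1, 2:2, 3:1, 4:1, 5:2, 6:2, 7:3, 8:2}
Step 1: smallest deg-1 vertex = 1, p_1 = 5. Add edge {1,5}. Now deg[1]=0, deg[5]=1.
Step 2: smallest deg-1 vertex = 3, p_2 = 7. Add edge {3,7}. Now deg[3]=0, deg[7]=2.
Step 3: smallest deg-1 vertex = 4, p_3 = 8. Add edge {4,8}. Now deg[4]=0, deg[8]=1.
Step 4: smallest deg-1 vertex = 5, p_4 = 7. Add edge {5,7}. Now deg[5]=0, deg[7]=1.
Step 5: smallest deg-1 vertex = 7, p_5 = 6. Add edge {6,7}. Now deg[7]=0, deg[6]=1.
Step 6: smallest deg-1 vertex = 6, p_6 = 2. Add edge {2,6}. Now deg[6]=0, deg[2]=1.
Final: two remaining deg-1 vertices are 2, 8. Add edge {2,8}.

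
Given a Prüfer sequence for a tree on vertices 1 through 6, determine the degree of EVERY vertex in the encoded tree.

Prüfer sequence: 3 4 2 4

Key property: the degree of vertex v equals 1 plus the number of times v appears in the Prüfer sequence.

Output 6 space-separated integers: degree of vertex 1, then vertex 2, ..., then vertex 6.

Answer: 1 2 2 3 1 1

Derivation:
p_1 = 3: count[3] becomes 1
p_2 = 4: count[4] becomes 1
p_3 = 2: count[2] becomes 1
p_4 = 4: count[4] becomes 2
Degrees (1 + count): deg[1]=1+0=1, deg[2]=1+1=2, deg[3]=1+1=2, deg[4]=1+2=3, deg[5]=1+0=1, deg[6]=1+0=1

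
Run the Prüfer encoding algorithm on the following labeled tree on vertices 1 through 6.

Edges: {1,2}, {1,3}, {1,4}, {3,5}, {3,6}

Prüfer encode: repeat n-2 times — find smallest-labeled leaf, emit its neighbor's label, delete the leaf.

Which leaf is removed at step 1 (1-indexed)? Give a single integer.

Answer: 2

Derivation:
Step 1: current leaves = {2,4,5,6}. Remove leaf 2 (neighbor: 1).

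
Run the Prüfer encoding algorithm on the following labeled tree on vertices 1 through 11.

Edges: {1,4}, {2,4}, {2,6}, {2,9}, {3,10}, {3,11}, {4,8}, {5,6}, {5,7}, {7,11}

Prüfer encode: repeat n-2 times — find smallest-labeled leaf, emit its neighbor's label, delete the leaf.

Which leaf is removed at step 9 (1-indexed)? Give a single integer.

Step 1: current leaves = {1,8,9,10}. Remove leaf 1 (neighbor: 4).
Step 2: current leaves = {8,9,10}. Remove leaf 8 (neighbor: 4).
Step 3: current leaves = {4,9,10}. Remove leaf 4 (neighbor: 2).
Step 4: current leaves = {9,10}. Remove leaf 9 (neighbor: 2).
Step 5: current leaves = {2,10}. Remove leaf 2 (neighbor: 6).
Step 6: current leaves = {6,10}. Remove leaf 6 (neighbor: 5).
Step 7: current leaves = {5,10}. Remove leaf 5 (neighbor: 7).
Step 8: current leaves = {7,10}. Remove leaf 7 (neighbor: 11).
Step 9: current leaves = {10,11}. Remove leaf 10 (neighbor: 3).

Answer: 10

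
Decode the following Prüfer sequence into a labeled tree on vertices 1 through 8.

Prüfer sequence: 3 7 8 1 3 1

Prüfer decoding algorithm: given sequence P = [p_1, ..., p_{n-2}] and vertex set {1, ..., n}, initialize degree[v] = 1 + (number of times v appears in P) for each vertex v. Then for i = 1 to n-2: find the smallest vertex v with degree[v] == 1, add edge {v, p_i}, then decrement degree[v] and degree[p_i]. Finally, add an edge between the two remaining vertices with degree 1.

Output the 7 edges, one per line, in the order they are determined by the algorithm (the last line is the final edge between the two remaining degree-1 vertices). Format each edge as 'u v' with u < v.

Initial degrees: {1:3, 2:1, 3:3, 4:1, 5:1, 6:1, 7:2, 8:2}
Step 1: smallest deg-1 vertex = 2, p_1 = 3. Add edge {2,3}. Now deg[2]=0, deg[3]=2.
Step 2: smallest deg-1 vertex = 4, p_2 = 7. Add edge {4,7}. Now deg[4]=0, deg[7]=1.
Step 3: smallest deg-1 vertex = 5, p_3 = 8. Add edge {5,8}. Now deg[5]=0, deg[8]=1.
Step 4: smallest deg-1 vertex = 6, p_4 = 1. Add edge {1,6}. Now deg[6]=0, deg[1]=2.
Step 5: smallest deg-1 vertex = 7, p_5 = 3. Add edge {3,7}. Now deg[7]=0, deg[3]=1.
Step 6: smallest deg-1 vertex = 3, p_6 = 1. Add edge {1,3}. Now deg[3]=0, deg[1]=1.
Final: two remaining deg-1 vertices are 1, 8. Add edge {1,8}.

Answer: 2 3
4 7
5 8
1 6
3 7
1 3
1 8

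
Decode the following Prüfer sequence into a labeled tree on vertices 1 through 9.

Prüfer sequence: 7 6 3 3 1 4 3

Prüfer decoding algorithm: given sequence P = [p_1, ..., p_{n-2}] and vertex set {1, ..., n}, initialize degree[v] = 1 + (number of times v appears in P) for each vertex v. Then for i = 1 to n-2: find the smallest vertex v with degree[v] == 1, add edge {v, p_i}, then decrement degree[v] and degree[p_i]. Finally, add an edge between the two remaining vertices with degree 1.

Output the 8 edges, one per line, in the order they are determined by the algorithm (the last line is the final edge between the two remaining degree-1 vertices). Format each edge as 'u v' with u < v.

Initial degrees: {1:2, 2:1, 3:4, 4:2, 5:1, 6:2, 7:2, 8:1, 9:1}
Step 1: smallest deg-1 vertex = 2, p_1 = 7. Add edge {2,7}. Now deg[2]=0, deg[7]=1.
Step 2: smallest deg-1 vertex = 5, p_2 = 6. Add edge {5,6}. Now deg[5]=0, deg[6]=1.
Step 3: smallest deg-1 vertex = 6, p_3 = 3. Add edge {3,6}. Now deg[6]=0, deg[3]=3.
Step 4: smallest deg-1 vertex = 7, p_4 = 3. Add edge {3,7}. Now deg[7]=0, deg[3]=2.
Step 5: smallest deg-1 vertex = 8, p_5 = 1. Add edge {1,8}. Now deg[8]=0, deg[1]=1.
Step 6: smallest deg-1 vertex = 1, p_6 = 4. Add edge {1,4}. Now deg[1]=0, deg[4]=1.
Step 7: smallest deg-1 vertex = 4, p_7 = 3. Add edge {3,4}. Now deg[4]=0, deg[3]=1.
Final: two remaining deg-1 vertices are 3, 9. Add edge {3,9}.

Answer: 2 7
5 6
3 6
3 7
1 8
1 4
3 4
3 9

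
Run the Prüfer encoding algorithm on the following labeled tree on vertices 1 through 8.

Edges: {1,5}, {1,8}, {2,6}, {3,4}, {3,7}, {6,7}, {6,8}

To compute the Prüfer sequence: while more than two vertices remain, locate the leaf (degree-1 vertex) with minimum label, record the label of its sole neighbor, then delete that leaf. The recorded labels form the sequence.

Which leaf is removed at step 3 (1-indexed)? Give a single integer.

Answer: 3

Derivation:
Step 1: current leaves = {2,4,5}. Remove leaf 2 (neighbor: 6).
Step 2: current leaves = {4,5}. Remove leaf 4 (neighbor: 3).
Step 3: current leaves = {3,5}. Remove leaf 3 (neighbor: 7).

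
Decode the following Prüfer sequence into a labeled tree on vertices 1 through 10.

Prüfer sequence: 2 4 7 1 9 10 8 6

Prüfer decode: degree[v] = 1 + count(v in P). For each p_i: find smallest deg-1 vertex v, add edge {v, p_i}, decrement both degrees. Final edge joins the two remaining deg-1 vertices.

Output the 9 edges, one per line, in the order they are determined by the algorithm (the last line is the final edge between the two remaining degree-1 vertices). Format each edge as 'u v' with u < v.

Initial degrees: {1:2, 2:2, 3:1, 4:2, 5:1, 6:2, 7:2, 8:2, 9:2, 10:2}
Step 1: smallest deg-1 vertex = 3, p_1 = 2. Add edge {2,3}. Now deg[3]=0, deg[2]=1.
Step 2: smallest deg-1 vertex = 2, p_2 = 4. Add edge {2,4}. Now deg[2]=0, deg[4]=1.
Step 3: smallest deg-1 vertex = 4, p_3 = 7. Add edge {4,7}. Now deg[4]=0, deg[7]=1.
Step 4: smallest deg-1 vertex = 5, p_4 = 1. Add edge {1,5}. Now deg[5]=0, deg[1]=1.
Step 5: smallest deg-1 vertex = 1, p_5 = 9. Add edge {1,9}. Now deg[1]=0, deg[9]=1.
Step 6: smallest deg-1 vertex = 7, p_6 = 10. Add edge {7,10}. Now deg[7]=0, deg[10]=1.
Step 7: smallest deg-1 vertex = 9, p_7 = 8. Add edge {8,9}. Now deg[9]=0, deg[8]=1.
Step 8: smallest deg-1 vertex = 8, p_8 = 6. Add edge {6,8}. Now deg[8]=0, deg[6]=1.
Final: two remaining deg-1 vertices are 6, 10. Add edge {6,10}.

Answer: 2 3
2 4
4 7
1 5
1 9
7 10
8 9
6 8
6 10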